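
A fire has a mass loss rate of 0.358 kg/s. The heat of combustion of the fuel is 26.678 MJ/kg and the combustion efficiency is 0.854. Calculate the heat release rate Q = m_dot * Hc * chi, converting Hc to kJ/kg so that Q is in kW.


Hc = 26.678 MJ/kg = 26.678 * 1000 kJ/kg = 26678 kJ/kg
Q = 0.358 kg/s * 26678 kJ/kg * 0.854 = 8156.3 kW

8156.3 kW


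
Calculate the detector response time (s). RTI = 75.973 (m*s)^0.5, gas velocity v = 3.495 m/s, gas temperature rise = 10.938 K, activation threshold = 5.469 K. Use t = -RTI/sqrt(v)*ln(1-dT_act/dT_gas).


dT_act/dT_gas = 0.5
ln(1 - 0.5) = -0.69315
t = -75.973 / sqrt(3.495) * -0.69315 = 28.168 s

28.168 s


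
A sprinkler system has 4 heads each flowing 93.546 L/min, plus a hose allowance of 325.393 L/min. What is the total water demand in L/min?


Sprinkler demand = 4 * 93.546 = 374.184 L/min
Total = 374.184 + 325.393 = 699.577 L/min

699.577 L/min


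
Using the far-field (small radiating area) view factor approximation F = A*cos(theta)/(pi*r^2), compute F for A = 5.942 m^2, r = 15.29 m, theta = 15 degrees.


cos(15 deg) = 0.96593
pi*r^2 = 734.45
F = 5.942 * 0.96593 / 734.45 = 0.0078147

0.0078147


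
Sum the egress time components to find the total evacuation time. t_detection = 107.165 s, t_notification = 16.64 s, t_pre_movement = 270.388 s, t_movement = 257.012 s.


Total = 107.165 + 16.64 + 270.388 + 257.012 = 651.205 s

651.205 s


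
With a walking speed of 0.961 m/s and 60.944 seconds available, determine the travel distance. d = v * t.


d = 0.961 * 60.944 = 58.567 m

58.567 m


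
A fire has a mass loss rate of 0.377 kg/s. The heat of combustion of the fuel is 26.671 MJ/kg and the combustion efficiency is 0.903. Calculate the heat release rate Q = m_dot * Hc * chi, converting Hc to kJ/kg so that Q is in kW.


Hc = 26.671 MJ/kg = 26.671 * 1000 kJ/kg = 26671 kJ/kg
Q = 0.377 kg/s * 26671 kJ/kg * 0.903 = 9079.6 kW

9079.6 kW


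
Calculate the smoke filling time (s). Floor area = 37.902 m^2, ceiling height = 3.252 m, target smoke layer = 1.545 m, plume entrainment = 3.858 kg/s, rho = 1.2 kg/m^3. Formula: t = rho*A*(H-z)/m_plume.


H - z = 1.707 m
t = 1.2 * 37.902 * 1.707 / 3.858 = 20.124 s

20.124 s


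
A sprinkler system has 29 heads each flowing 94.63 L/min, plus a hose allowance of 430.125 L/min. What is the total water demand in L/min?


Sprinkler demand = 29 * 94.63 = 2744.27 L/min
Total = 2744.27 + 430.125 = 3174.395 L/min

3174.395 L/min


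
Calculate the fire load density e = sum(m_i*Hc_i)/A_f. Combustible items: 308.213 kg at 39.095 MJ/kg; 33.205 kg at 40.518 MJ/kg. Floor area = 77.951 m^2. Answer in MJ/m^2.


Total energy = 308.213*39.095 + 33.205*40.518
= 12049.59 + 1345.400
= 13394.99 MJ
e = 13394.99 / 77.951 = 171.84 MJ/m^2

171.84 MJ/m^2


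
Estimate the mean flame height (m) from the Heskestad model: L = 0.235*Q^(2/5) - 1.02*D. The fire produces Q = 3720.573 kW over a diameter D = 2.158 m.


Q^(2/5) = 26.807
0.235 * Q^(2/5) = 6.2996
1.02 * D = 2.2012
L = 4.0984 m

4.0984 m


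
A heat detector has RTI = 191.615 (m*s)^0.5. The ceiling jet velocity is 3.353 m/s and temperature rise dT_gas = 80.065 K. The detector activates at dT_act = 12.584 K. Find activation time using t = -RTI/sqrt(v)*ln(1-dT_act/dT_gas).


dT_act/dT_gas = 0.15717
ln(1 - 0.15717) = -0.17099
t = -191.615 / sqrt(3.353) * -0.17099 = 17.893 s

17.893 s


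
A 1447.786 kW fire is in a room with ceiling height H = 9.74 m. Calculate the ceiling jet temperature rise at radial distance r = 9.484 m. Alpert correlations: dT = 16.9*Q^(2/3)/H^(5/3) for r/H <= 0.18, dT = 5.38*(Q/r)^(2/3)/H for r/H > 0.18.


r/H = 9.484 / 9.74 = 0.97372
r/H > 0.18, so dT = 5.38*(Q/r)^(2/3)/H
Q/r = 152.66
(Q/r)^(2/3) = 28.563
dT = 5.38 * 28.563 / 9.74 = 15.777 K

15.777 K


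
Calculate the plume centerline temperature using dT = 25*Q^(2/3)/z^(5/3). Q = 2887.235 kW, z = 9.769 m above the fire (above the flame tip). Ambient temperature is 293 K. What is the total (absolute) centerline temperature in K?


Q^(2/3) = 202.76
z^(5/3) = 44.643
dT = 25 * 202.76 / 44.643 = 113.55 K
T = 293 + 113.55 = 406.55 K

406.55 K


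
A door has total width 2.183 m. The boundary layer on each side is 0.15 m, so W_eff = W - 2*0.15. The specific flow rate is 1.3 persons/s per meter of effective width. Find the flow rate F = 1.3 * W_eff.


W_eff = 2.183 - 0.30 = 1.883 m
F = 1.3 * 1.883 = 2.4479 persons/s

2.4479 persons/s


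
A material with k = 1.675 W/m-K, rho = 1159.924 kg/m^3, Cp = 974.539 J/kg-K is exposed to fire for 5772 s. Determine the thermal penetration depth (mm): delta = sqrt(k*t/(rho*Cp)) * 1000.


alpha = 1.675 / (1159.924 * 974.539) = 1.4818e-06 m^2/s
alpha * t = 0.0085529
delta = sqrt(0.0085529) * 1000 = 92.482 mm

92.482 mm


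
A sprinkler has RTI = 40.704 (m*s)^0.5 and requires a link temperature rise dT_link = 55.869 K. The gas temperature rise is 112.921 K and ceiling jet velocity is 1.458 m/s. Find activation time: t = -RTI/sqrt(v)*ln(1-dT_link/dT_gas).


dT_link/dT_gas = 0.49476
ln(1 - 0.49476) = -0.68273
t = -40.704 / sqrt(1.458) * -0.68273 = 23.015 s

23.015 s


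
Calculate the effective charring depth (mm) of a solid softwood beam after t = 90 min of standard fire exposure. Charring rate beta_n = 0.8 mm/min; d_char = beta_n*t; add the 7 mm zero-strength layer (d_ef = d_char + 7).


d_char = 0.8 * 90 = 72 mm
d_ef = 72 + 1.0*7 = 79 mm

79 mm


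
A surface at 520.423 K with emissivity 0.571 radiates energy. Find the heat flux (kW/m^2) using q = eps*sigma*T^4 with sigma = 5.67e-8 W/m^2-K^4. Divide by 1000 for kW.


T^4 = 7.3354e+10
q = 0.571 * 5.67e-8 * 7.3354e+10 / 1000 = 2.3749 kW/m^2

2.3749 kW/m^2


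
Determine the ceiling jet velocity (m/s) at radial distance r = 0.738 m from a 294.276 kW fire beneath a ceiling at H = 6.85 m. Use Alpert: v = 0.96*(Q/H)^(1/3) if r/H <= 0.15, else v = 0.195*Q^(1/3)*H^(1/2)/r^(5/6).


r/H = 0.738 / 6.85 = 0.10774
r/H <= 0.15, so v = 0.96*(Q/H)^(1/3)
Q/H = 42.96
(Q/H)^(1/3) = 3.5023
v = 0.96 * 3.5023 = 3.3622 m/s

3.3622 m/s


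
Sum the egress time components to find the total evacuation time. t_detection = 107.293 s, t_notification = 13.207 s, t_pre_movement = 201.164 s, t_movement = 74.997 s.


Total = 107.293 + 13.207 + 201.164 + 74.997 = 396.661 s

396.661 s


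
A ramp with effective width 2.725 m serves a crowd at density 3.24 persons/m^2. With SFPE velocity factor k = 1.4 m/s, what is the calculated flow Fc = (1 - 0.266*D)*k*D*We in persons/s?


1 - 0.266*D = 1 - 0.266*3.24 = 0.13816
Fs = 0.13816 * 1.4 * 3.24 = 0.62669 persons/(s*m)
Fc = 0.62669 * 2.725 = 1.7077 persons/s

1.7077 persons/s


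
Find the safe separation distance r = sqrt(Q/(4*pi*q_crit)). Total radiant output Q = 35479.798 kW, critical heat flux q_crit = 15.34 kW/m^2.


4*pi*q_crit = 192.77
Q/(4*pi*q_crit) = 184.05
r = sqrt(184.05) = 13.567 m

13.567 m


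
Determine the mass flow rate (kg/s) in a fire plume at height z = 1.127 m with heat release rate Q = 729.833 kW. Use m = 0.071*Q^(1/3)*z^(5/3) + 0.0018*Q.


Q^(1/3) = 9.0034
z^(5/3) = 1.2205
First term = 0.071 * 9.0034 * 1.2205 = 0.78020
Second term = 0.0018 * 729.833 = 1.3137
m = 2.0939 kg/s

2.0939 kg/s


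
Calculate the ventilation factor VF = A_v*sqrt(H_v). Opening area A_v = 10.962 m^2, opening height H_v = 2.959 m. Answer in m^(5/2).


sqrt(H_v) = 1.7202
VF = 10.962 * 1.7202 = 18.857 m^(5/2)

18.857 m^(5/2)


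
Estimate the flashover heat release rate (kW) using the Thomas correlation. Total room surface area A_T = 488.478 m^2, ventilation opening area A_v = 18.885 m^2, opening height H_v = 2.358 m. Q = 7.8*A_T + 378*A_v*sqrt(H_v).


7.8*A_T = 3810.1
sqrt(H_v) = 1.5356
378*A_v*sqrt(H_v) = 10962
Q = 3810.1 + 10962 = 14772 kW

14772 kW


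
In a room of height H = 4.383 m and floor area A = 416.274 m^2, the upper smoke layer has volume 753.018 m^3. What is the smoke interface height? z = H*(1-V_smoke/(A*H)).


V/(A*H) = 0.41272
1 - 0.41272 = 0.58728
z = 4.383 * 0.58728 = 2.5741 m

2.5741 m


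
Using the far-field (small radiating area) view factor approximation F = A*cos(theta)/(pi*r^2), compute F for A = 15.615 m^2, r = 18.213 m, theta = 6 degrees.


cos(6 deg) = 0.99452
pi*r^2 = 1042.1
F = 15.615 * 0.99452 / 1042.1 = 0.014902

0.014902


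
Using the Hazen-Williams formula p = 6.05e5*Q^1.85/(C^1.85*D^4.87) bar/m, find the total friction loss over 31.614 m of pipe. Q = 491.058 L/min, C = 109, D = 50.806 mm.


Q^1.85 = 95191
C^1.85 = 5878.1
D^4.87 = 2.0314e+08
p/m = 0.048229 bar/m
p_total = 0.048229 * 31.614 = 1.5247 bar

1.5247 bar


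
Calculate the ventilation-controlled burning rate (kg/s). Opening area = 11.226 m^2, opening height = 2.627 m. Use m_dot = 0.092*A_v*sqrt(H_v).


sqrt(H_v) = 1.6208
m_dot = 0.092 * 11.226 * 1.6208 = 1.6740 kg/s

1.6740 kg/s


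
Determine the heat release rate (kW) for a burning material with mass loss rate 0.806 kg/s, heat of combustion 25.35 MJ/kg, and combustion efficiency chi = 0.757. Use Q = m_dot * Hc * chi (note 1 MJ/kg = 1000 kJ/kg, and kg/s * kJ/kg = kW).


Hc = 25.35 MJ/kg = 25.35 * 1000 kJ/kg = 25350 kJ/kg
Q = 0.806 kg/s * 25350 kJ/kg * 0.757 = 15467 kW

15467 kW


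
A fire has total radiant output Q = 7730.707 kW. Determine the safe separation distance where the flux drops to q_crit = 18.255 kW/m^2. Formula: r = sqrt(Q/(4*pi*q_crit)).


4*pi*q_crit = 229.40
Q/(4*pi*q_crit) = 33.700
r = sqrt(33.700) = 5.8052 m

5.8052 m


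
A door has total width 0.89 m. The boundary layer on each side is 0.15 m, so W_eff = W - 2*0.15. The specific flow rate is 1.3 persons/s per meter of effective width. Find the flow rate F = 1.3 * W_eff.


W_eff = 0.89 - 0.30 = 0.59 m
F = 1.3 * 0.59 = 0.767 persons/s

0.767 persons/s


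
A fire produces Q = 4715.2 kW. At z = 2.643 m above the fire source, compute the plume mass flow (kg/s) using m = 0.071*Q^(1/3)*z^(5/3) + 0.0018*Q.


Q^(1/3) = 16.769
z^(5/3) = 5.0524
First term = 0.071 * 16.769 * 5.0524 = 6.0152
Second term = 0.0018 * 4715.2 = 8.4874
m = 14.503 kg/s

14.503 kg/s


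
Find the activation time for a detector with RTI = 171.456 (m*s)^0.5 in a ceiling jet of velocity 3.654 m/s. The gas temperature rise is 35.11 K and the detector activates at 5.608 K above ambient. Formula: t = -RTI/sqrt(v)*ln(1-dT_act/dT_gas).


dT_act/dT_gas = 0.15973
ln(1 - 0.15973) = -0.17403
t = -171.456 / sqrt(3.654) * -0.17403 = 15.609 s

15.609 s


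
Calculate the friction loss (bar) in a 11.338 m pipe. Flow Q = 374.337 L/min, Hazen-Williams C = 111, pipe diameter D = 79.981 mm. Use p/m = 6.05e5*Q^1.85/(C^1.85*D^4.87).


Q^1.85 = 57615
C^1.85 = 6079.2
D^4.87 = 1.8516e+09
p/m = 0.0030967 bar/m
p_total = 0.0030967 * 11.338 = 0.035110 bar

0.035110 bar


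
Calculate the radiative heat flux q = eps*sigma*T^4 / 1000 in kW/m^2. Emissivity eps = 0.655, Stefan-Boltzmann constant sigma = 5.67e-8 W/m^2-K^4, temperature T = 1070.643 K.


T^4 = 1.3139e+12
q = 0.655 * 5.67e-8 * 1.3139e+12 / 1000 = 48.798 kW/m^2

48.798 kW/m^2


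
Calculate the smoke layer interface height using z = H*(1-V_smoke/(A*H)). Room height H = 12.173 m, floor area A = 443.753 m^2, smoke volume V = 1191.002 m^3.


V/(A*H) = 0.22048
1 - 0.22048 = 0.77952
z = 12.173 * 0.77952 = 9.4891 m

9.4891 m


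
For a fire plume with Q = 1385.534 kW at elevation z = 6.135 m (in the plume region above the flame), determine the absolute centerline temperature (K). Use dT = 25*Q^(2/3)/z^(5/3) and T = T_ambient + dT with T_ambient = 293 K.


Q^(2/3) = 124.28
z^(5/3) = 20.560
dT = 25 * 124.28 / 20.560 = 151.12 K
T = 293 + 151.12 = 444.12 K

444.12 K


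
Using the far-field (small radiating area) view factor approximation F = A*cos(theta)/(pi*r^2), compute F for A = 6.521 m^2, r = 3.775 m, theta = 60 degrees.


cos(60 deg) = 0.5
pi*r^2 = 44.770
F = 6.521 * 0.5 / 44.770 = 0.072828

0.072828


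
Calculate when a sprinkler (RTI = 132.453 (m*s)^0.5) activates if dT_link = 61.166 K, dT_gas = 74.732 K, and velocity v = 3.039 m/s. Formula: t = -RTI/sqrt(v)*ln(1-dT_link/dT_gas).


dT_link/dT_gas = 0.81847
ln(1 - 0.81847) = -1.7063
t = -132.453 / sqrt(3.039) * -1.7063 = 129.65 s

129.65 s


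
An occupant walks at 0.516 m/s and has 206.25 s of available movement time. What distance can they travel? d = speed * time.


d = 0.516 * 206.25 = 106.425 m

106.425 m


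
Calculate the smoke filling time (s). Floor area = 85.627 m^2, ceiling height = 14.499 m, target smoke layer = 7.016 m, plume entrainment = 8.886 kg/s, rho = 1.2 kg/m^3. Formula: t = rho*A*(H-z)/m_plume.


H - z = 7.483 m
t = 1.2 * 85.627 * 7.483 / 8.886 = 86.529 s

86.529 s


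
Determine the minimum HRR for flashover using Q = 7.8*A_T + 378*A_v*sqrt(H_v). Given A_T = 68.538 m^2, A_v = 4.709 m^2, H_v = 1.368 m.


7.8*A_T = 534.60
sqrt(H_v) = 1.1696
378*A_v*sqrt(H_v) = 2081.9
Q = 534.60 + 2081.9 = 2616.5 kW

2616.5 kW


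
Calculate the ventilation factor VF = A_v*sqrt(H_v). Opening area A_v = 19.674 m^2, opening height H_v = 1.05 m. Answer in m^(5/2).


sqrt(H_v) = 1.0247
VF = 19.674 * 1.0247 = 20.160 m^(5/2)

20.160 m^(5/2)


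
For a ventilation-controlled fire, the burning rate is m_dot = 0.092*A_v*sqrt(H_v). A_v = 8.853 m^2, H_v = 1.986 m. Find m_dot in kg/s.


sqrt(H_v) = 1.4093
m_dot = 0.092 * 8.853 * 1.4093 = 1.1478 kg/s

1.1478 kg/s


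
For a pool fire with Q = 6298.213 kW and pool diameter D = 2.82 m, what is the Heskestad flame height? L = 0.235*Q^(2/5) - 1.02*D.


Q^(2/5) = 33.089
0.235 * Q^(2/5) = 7.7760
1.02 * D = 2.8764
L = 4.8996 m

4.8996 m


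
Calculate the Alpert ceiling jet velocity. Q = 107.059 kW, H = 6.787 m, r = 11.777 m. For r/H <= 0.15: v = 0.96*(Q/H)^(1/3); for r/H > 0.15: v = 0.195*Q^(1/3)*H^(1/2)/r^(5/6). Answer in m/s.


r/H = 11.777 / 6.787 = 1.7352
r/H > 0.15, so v = 0.195*Q^(1/3)*H^(1/2)/r^(5/6)
Q^(1/3) = 4.7483
H^(1/2) = 2.6052
r^(5/6) = 7.8078
v = 0.195 * 4.7483 * 2.6052 / 7.8078 = 0.30895 m/s

0.30895 m/s


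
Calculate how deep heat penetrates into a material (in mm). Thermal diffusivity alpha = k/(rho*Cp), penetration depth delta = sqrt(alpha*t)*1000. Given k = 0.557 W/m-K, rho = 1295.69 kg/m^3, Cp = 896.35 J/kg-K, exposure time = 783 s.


alpha = 0.557 / (1295.69 * 896.35) = 4.7960e-07 m^2/s
alpha * t = 0.00037552
delta = sqrt(0.00037552) * 1000 = 19.378 mm

19.378 mm


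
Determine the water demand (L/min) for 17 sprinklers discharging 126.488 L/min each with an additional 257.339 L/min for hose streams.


Sprinkler demand = 17 * 126.488 = 2150.296 L/min
Total = 2150.296 + 257.339 = 2407.635 L/min

2407.635 L/min


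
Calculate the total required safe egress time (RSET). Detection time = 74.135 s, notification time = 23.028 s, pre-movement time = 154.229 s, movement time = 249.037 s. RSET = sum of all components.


Total = 74.135 + 23.028 + 154.229 + 249.037 = 500.429 s

500.429 s


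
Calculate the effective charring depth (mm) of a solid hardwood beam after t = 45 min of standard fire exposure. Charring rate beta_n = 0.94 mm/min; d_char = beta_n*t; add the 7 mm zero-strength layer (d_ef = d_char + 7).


d_char = 0.94 * 45 = 42.3 mm
d_ef = 42.3 + 1.0*7 = 49.3 mm

49.3 mm


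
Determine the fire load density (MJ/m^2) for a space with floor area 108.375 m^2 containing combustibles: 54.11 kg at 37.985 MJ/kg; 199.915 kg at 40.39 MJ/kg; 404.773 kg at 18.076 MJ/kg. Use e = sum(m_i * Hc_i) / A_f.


Total energy = 54.11*37.985 + 199.915*40.39 + 404.773*18.076
= 2055.368 + 8074.567 + 7316.677
= 17446.61 MJ
e = 17446.61 / 108.375 = 160.98 MJ/m^2

160.98 MJ/m^2


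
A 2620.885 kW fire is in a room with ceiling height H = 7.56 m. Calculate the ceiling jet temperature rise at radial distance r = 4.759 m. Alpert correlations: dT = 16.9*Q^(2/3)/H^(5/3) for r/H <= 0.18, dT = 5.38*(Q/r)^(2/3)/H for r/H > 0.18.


r/H = 4.759 / 7.56 = 0.62950
r/H > 0.18, so dT = 5.38*(Q/r)^(2/3)/H
Q/r = 550.72
(Q/r)^(2/3) = 67.187
dT = 5.38 * 67.187 / 7.56 = 47.813 K

47.813 K


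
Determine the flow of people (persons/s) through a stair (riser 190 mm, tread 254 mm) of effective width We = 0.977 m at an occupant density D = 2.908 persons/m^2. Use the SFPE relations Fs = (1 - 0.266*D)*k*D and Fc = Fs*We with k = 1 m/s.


1 - 0.266*D = 1 - 0.266*2.908 = 0.22647
Fs = 0.22647 * 1 * 2.908 = 0.65858 persons/(s*m)
Fc = 0.65858 * 0.977 = 0.64343 persons/s

0.64343 persons/s


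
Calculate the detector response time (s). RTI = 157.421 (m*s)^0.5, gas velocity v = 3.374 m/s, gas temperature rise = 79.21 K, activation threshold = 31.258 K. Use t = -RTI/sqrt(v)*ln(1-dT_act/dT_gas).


dT_act/dT_gas = 0.39462
ln(1 - 0.39462) = -0.50190
t = -157.421 / sqrt(3.374) * -0.50190 = 43.014 s

43.014 s


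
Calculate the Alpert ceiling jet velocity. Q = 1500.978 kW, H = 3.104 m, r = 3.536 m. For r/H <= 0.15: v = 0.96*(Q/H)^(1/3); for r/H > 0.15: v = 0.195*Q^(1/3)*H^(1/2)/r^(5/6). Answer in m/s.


r/H = 3.536 / 3.104 = 1.1392
r/H > 0.15, so v = 0.195*Q^(1/3)*H^(1/2)/r^(5/6)
Q^(1/3) = 11.450
H^(1/2) = 1.7618
r^(5/6) = 2.8648
v = 0.195 * 11.450 * 1.7618 / 2.8648 = 1.3731 m/s

1.3731 m/s


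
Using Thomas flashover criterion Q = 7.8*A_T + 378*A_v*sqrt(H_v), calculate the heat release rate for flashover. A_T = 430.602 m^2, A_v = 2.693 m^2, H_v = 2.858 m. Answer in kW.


7.8*A_T = 3358.7
sqrt(H_v) = 1.6906
378*A_v*sqrt(H_v) = 1720.9
Q = 3358.7 + 1720.9 = 5079.6 kW

5079.6 kW


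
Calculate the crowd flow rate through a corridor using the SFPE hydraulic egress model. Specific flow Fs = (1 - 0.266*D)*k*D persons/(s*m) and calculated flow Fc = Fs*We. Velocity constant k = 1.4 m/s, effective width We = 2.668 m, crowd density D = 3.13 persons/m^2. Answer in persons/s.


1 - 0.266*D = 1 - 0.266*3.13 = 0.16742
Fs = 0.16742 * 1.4 * 3.13 = 0.73363 persons/(s*m)
Fc = 0.73363 * 2.668 = 1.9573 persons/s

1.9573 persons/s


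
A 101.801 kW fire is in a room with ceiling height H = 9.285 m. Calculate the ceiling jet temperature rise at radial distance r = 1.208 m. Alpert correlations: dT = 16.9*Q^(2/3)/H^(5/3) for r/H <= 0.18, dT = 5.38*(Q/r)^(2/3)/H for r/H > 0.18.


r/H = 1.208 / 9.285 = 0.13010
r/H <= 0.18, so dT = 16.9*Q^(2/3)/H^(5/3)
Q^(2/3) = 21.802
H^(5/3) = 41.018
dT = 16.9 * 21.802 / 41.018 = 8.9829 K

8.9829 K


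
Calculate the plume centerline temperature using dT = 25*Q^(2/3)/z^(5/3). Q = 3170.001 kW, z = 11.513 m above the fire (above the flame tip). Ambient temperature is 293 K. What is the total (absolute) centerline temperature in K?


Q^(2/3) = 215.79
z^(5/3) = 58.701
dT = 25 * 215.79 / 58.701 = 91.904 K
T = 293 + 91.904 = 384.90 K

384.90 K


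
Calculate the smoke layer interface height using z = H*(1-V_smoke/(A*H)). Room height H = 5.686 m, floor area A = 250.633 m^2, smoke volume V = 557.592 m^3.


V/(A*H) = 0.39127
1 - 0.39127 = 0.60873
z = 5.686 * 0.60873 = 3.4613 m

3.4613 m


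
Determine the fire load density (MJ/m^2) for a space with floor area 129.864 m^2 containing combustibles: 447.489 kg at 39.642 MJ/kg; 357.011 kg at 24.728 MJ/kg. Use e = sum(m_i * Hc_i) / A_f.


Total energy = 447.489*39.642 + 357.011*24.728
= 17739.36 + 8828.168
= 26567.53 MJ
e = 26567.53 / 129.864 = 204.58 MJ/m^2

204.58 MJ/m^2


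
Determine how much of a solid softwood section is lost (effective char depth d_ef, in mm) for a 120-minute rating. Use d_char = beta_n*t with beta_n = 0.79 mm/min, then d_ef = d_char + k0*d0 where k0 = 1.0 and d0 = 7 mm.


d_char = 0.79 * 120 = 94.8 mm
d_ef = 94.8 + 1.0*7 = 101.8 mm

101.8 mm


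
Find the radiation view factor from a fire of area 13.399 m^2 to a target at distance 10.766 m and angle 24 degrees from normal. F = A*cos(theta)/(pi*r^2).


cos(24 deg) = 0.91355
pi*r^2 = 364.13
F = 13.399 * 0.91355 / 364.13 = 0.033616

0.033616


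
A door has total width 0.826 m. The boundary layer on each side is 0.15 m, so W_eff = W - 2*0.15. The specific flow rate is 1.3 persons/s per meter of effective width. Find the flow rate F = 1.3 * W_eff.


W_eff = 0.826 - 0.30 = 0.526 m
F = 1.3 * 0.526 = 0.68380 persons/s

0.68380 persons/s


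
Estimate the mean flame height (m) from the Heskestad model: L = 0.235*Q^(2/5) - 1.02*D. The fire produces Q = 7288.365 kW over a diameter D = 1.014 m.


Q^(2/5) = 35.079
0.235 * Q^(2/5) = 8.2437
1.02 * D = 1.0343
L = 7.2094 m

7.2094 m


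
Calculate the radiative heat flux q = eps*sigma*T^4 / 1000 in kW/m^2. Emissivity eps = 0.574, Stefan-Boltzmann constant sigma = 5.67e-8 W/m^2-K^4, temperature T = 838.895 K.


T^4 = 4.9526e+11
q = 0.574 * 5.67e-8 * 4.9526e+11 / 1000 = 16.119 kW/m^2

16.119 kW/m^2


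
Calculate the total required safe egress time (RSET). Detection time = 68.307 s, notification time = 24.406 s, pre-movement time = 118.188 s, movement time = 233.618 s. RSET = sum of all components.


Total = 68.307 + 24.406 + 118.188 + 233.618 = 444.519 s

444.519 s


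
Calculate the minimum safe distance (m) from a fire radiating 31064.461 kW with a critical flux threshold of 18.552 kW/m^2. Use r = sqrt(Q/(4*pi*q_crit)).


4*pi*q_crit = 233.13
Q/(4*pi*q_crit) = 133.25
r = sqrt(133.25) = 11.543 m

11.543 m


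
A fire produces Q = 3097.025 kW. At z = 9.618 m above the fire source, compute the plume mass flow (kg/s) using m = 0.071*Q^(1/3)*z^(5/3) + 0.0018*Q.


Q^(1/3) = 14.576
z^(5/3) = 43.499
First term = 0.071 * 14.576 * 43.499 = 45.017
Second term = 0.0018 * 3097.025 = 5.5746
m = 50.592 kg/s

50.592 kg/s


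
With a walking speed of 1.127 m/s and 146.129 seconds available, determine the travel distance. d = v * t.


d = 1.127 * 146.129 = 164.69 m

164.69 m


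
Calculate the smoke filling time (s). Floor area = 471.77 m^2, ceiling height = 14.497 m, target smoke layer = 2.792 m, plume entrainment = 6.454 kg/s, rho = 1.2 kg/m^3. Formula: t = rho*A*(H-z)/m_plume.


H - z = 11.705 m
t = 1.2 * 471.77 * 11.705 / 6.454 = 1026.7 s

1026.7 s


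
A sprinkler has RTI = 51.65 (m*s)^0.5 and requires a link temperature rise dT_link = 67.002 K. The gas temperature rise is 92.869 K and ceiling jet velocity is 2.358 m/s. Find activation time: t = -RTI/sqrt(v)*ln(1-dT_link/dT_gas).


dT_link/dT_gas = 0.72147
ln(1 - 0.72147) = -1.2782
t = -51.65 / sqrt(2.358) * -1.2782 = 42.994 s

42.994 s


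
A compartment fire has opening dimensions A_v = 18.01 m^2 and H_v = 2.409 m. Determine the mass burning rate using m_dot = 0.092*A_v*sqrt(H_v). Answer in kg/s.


sqrt(H_v) = 1.5521
m_dot = 0.092 * 18.01 * 1.5521 = 2.5717 kg/s

2.5717 kg/s


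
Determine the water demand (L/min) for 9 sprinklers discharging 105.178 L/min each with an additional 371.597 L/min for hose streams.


Sprinkler demand = 9 * 105.178 = 946.602 L/min
Total = 946.602 + 371.597 = 1318.199 L/min

1318.199 L/min


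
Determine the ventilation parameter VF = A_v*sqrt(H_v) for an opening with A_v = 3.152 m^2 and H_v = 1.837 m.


sqrt(H_v) = 1.3554
VF = 3.152 * 1.3554 = 4.2721 m^(5/2)

4.2721 m^(5/2)


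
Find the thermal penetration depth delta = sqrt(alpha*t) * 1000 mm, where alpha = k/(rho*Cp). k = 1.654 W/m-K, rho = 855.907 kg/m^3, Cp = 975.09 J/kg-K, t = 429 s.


alpha = 1.654 / (855.907 * 975.09) = 1.9818e-06 m^2/s
alpha * t = 0.00085020
delta = sqrt(0.00085020) * 1000 = 29.158 mm

29.158 mm


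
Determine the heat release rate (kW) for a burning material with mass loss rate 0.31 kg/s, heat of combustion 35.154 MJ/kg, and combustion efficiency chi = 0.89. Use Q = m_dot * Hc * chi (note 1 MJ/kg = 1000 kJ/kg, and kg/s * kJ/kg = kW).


Hc = 35.154 MJ/kg = 35.154 * 1000 kJ/kg = 35154 kJ/kg
Q = 0.31 kg/s * 35154 kJ/kg * 0.89 = 9699.0 kW

9699.0 kW


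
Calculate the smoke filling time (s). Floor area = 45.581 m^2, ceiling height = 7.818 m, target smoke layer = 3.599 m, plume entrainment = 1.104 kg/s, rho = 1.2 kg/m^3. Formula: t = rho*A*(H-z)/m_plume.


H - z = 4.219 m
t = 1.2 * 45.581 * 4.219 / 1.104 = 209.03 s

209.03 s


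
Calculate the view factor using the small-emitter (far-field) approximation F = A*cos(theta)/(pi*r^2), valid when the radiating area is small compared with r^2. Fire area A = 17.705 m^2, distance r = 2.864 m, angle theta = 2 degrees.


cos(2 deg) = 0.99939
pi*r^2 = 25.769
F = 17.705 * 0.99939 / 25.769 = 0.68665

0.68665


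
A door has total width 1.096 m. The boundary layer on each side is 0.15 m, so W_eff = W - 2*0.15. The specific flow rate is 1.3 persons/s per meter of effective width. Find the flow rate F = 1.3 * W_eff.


W_eff = 1.096 - 0.30 = 0.796 m
F = 1.3 * 0.796 = 1.0348 persons/s

1.0348 persons/s


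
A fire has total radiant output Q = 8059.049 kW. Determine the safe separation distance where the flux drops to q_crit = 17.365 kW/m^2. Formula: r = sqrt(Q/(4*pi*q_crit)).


4*pi*q_crit = 218.22
Q/(4*pi*q_crit) = 36.932
r = sqrt(36.932) = 6.0771 m

6.0771 m


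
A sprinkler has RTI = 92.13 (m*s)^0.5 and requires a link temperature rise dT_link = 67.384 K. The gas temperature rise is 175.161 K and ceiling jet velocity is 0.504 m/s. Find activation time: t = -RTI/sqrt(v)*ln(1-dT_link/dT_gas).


dT_link/dT_gas = 0.38470
ln(1 - 0.38470) = -0.48564
t = -92.13 / sqrt(0.504) * -0.48564 = 63.023 s

63.023 s


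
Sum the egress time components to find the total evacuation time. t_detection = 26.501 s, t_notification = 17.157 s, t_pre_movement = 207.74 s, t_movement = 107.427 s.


Total = 26.501 + 17.157 + 207.74 + 107.427 = 358.825 s

358.825 s


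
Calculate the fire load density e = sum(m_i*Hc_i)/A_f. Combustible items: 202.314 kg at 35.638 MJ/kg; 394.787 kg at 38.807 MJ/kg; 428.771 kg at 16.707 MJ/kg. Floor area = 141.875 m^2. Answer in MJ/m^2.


Total energy = 202.314*35.638 + 394.787*38.807 + 428.771*16.707
= 7210.066 + 15320.50 + 7163.477
= 29694.04 MJ
e = 29694.04 / 141.875 = 209.30 MJ/m^2

209.30 MJ/m^2


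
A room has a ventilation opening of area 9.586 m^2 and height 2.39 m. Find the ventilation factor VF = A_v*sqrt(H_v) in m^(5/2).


sqrt(H_v) = 1.5460
VF = 9.586 * 1.5460 = 14.820 m^(5/2)

14.820 m^(5/2)


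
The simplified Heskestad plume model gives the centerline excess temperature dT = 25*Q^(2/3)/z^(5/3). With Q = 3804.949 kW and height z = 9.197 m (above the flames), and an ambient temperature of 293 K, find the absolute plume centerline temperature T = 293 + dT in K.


Q^(2/3) = 243.72
z^(5/3) = 40.372
dT = 25 * 243.72 / 40.372 = 150.93 K
T = 293 + 150.93 = 443.93 K

443.93 K


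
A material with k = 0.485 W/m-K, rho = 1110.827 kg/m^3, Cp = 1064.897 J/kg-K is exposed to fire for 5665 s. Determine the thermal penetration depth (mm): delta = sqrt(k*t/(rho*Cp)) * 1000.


alpha = 0.485 / (1110.827 * 1064.897) = 4.1000e-07 m^2/s
alpha * t = 0.0023227
delta = sqrt(0.0023227) * 1000 = 48.194 mm

48.194 mm


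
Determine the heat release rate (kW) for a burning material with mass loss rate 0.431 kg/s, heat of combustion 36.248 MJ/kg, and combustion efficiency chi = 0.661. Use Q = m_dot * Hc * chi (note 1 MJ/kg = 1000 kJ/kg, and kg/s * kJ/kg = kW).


Hc = 36.248 MJ/kg = 36.248 * 1000 kJ/kg = 36248 kJ/kg
Q = 0.431 kg/s * 36248 kJ/kg * 0.661 = 10327 kW

10327 kW


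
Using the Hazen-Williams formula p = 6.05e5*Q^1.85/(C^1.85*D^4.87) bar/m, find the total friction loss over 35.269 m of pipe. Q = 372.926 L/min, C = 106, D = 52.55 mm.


Q^1.85 = 57214
C^1.85 = 5582.3
D^4.87 = 2.3944e+08
p/m = 0.025897 bar/m
p_total = 0.025897 * 35.269 = 0.91337 bar

0.91337 bar


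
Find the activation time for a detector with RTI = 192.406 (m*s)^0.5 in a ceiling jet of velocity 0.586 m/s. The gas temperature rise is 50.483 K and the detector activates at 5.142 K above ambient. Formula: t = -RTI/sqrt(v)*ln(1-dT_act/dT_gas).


dT_act/dT_gas = 0.10186
ln(1 - 0.10186) = -0.10742
t = -192.406 / sqrt(0.586) * -0.10742 = 27.001 s

27.001 s


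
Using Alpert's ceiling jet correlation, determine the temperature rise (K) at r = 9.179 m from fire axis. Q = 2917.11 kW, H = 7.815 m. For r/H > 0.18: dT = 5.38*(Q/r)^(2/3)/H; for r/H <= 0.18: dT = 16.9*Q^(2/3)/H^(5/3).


r/H = 9.179 / 7.815 = 1.1745
r/H > 0.18, so dT = 5.38*(Q/r)^(2/3)/H
Q/r = 317.80
(Q/r)^(2/3) = 46.570
dT = 5.38 * 46.570 / 7.815 = 32.060 K

32.060 K


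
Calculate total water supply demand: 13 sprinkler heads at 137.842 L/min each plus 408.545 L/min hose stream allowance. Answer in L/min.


Sprinkler demand = 13 * 137.842 = 1791.946 L/min
Total = 1791.946 + 408.545 = 2200.491 L/min

2200.491 L/min


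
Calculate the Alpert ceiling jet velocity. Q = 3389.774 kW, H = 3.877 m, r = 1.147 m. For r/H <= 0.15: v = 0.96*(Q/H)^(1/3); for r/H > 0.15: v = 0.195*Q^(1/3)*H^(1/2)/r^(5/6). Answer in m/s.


r/H = 1.147 / 3.877 = 0.29585
r/H > 0.15, so v = 0.195*Q^(1/3)*H^(1/2)/r^(5/6)
Q^(1/3) = 15.022
H^(1/2) = 1.9690
r^(5/6) = 1.1211
v = 0.195 * 15.022 * 1.9690 / 1.1211 = 5.1448 m/s

5.1448 m/s


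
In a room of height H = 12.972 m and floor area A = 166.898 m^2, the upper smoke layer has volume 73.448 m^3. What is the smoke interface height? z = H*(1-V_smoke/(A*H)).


V/(A*H) = 0.033925
1 - 0.033925 = 0.96607
z = 12.972 * 0.96607 = 12.532 m

12.532 m


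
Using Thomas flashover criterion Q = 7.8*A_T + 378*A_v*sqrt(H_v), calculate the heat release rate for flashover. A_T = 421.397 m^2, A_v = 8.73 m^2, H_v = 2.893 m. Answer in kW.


7.8*A_T = 3286.9
sqrt(H_v) = 1.7009
378*A_v*sqrt(H_v) = 5612.8
Q = 3286.9 + 5612.8 = 8899.7 kW

8899.7 kW


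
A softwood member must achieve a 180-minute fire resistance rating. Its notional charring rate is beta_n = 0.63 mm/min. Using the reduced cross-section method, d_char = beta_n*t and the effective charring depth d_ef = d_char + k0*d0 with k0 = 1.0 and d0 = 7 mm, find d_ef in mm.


d_char = 0.63 * 180 = 113.4 mm
d_ef = 113.4 + 1.0*7 = 120.4 mm

120.4 mm


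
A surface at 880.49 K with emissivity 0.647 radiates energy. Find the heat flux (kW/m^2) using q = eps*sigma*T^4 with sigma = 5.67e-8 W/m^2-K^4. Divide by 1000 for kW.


T^4 = 6.0103e+11
q = 0.647 * 5.67e-8 * 6.0103e+11 / 1000 = 22.049 kW/m^2

22.049 kW/m^2


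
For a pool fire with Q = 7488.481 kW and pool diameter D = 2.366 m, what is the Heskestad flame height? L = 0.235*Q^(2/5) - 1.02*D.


Q^(2/5) = 35.462
0.235 * Q^(2/5) = 8.3335
1.02 * D = 2.4133
L = 5.9201 m

5.9201 m


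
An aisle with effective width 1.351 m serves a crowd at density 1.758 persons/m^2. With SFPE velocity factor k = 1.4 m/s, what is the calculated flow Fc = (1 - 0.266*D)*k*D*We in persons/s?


1 - 0.266*D = 1 - 0.266*1.758 = 0.53237
Fs = 0.53237 * 1.4 * 1.758 = 1.3103 persons/(s*m)
Fc = 1.3103 * 1.351 = 1.7702 persons/s

1.7702 persons/s


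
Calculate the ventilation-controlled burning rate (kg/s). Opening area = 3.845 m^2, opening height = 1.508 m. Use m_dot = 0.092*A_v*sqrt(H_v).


sqrt(H_v) = 1.2280
m_dot = 0.092 * 3.845 * 1.2280 = 0.43440 kg/s

0.43440 kg/s


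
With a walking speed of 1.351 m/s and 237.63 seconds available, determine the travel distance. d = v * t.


d = 1.351 * 237.63 = 321.04 m

321.04 m


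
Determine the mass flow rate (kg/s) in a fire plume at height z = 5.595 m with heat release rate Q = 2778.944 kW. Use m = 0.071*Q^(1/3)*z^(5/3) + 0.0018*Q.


Q^(1/3) = 14.059
z^(5/3) = 17.633
First term = 0.071 * 14.059 * 17.633 = 17.602
Second term = 0.0018 * 2778.944 = 5.0021
m = 22.604 kg/s

22.604 kg/s


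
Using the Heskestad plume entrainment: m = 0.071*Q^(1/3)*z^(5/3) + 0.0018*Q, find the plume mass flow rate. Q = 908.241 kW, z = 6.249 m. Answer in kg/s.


Q^(1/3) = 9.6843
z^(5/3) = 21.201
First term = 0.071 * 9.6843 * 21.201 = 14.577
Second term = 0.0018 * 908.241 = 1.6348
m = 16.212 kg/s

16.212 kg/s


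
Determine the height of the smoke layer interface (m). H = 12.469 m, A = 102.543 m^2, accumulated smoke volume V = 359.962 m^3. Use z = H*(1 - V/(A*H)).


V/(A*H) = 0.28153
1 - 0.28153 = 0.71847
z = 12.469 * 0.71847 = 8.9586 m

8.9586 m


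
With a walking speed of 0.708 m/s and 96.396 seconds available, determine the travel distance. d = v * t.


d = 0.708 * 96.396 = 68.248 m

68.248 m


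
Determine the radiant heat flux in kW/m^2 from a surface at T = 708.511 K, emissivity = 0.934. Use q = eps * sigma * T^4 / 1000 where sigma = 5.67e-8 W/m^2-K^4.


T^4 = 2.5199e+11
q = 0.934 * 5.67e-8 * 2.5199e+11 / 1000 = 13.345 kW/m^2

13.345 kW/m^2


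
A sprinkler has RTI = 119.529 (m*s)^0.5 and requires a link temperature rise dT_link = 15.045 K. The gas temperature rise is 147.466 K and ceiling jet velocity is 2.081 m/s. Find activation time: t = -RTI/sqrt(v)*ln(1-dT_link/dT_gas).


dT_link/dT_gas = 0.10202
ln(1 - 0.10202) = -0.10761
t = -119.529 / sqrt(2.081) * -0.10761 = 8.9165 s

8.9165 s


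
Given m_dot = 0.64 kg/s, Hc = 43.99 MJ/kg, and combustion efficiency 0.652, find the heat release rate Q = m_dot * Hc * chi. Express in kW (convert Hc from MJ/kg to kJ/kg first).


Hc = 43.99 MJ/kg = 43.99 * 1000 kJ/kg = 43990 kJ/kg
Q = 0.64 kg/s * 43990 kJ/kg * 0.652 = 18356 kW

18356 kW


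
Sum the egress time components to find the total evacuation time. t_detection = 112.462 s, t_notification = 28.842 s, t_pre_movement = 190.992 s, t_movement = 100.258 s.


Total = 112.462 + 28.842 + 190.992 + 100.258 = 432.554 s

432.554 s


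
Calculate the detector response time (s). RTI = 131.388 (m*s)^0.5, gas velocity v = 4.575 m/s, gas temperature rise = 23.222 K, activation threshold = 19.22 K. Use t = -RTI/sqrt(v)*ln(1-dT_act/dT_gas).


dT_act/dT_gas = 0.82766
ln(1 - 0.82766) = -1.7583
t = -131.388 / sqrt(4.575) * -1.7583 = 108.01 s

108.01 s


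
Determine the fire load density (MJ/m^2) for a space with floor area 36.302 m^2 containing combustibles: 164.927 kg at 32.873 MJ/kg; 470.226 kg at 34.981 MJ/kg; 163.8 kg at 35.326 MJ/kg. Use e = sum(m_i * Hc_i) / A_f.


Total energy = 164.927*32.873 + 470.226*34.981 + 163.8*35.326
= 5421.645 + 16448.98 + 5786.399
= 27657.02 MJ
e = 27657.02 / 36.302 = 761.86 MJ/m^2

761.86 MJ/m^2


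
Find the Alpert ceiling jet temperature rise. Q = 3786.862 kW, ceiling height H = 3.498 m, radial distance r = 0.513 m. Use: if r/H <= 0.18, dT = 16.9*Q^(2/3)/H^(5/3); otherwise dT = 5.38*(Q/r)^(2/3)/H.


r/H = 0.513 / 3.498 = 0.14666
r/H <= 0.18, so dT = 16.9*Q^(2/3)/H^(5/3)
Q^(2/3) = 242.95
H^(5/3) = 8.0606
dT = 16.9 * 242.95 / 8.0606 = 509.38 K

509.38 K


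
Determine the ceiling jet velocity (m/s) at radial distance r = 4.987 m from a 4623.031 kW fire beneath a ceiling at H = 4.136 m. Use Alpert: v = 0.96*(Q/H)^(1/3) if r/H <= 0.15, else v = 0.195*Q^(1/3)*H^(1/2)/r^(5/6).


r/H = 4.987 / 4.136 = 1.2058
r/H > 0.15, so v = 0.195*Q^(1/3)*H^(1/2)/r^(5/6)
Q^(1/3) = 16.659
H^(1/2) = 2.0337
r^(5/6) = 3.8153
v = 0.195 * 16.659 * 2.0337 / 3.8153 = 1.7315 m/s

1.7315 m/s


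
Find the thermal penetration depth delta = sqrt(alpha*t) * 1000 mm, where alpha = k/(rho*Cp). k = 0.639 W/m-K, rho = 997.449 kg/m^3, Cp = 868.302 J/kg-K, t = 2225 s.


alpha = 0.639 / (997.449 * 868.302) = 7.3780e-07 m^2/s
alpha * t = 0.0016416
delta = sqrt(0.0016416) * 1000 = 40.517 mm

40.517 mm


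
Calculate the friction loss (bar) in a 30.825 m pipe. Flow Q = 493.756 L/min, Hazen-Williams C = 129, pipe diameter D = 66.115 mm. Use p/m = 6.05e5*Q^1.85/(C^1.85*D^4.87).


Q^1.85 = 96161
C^1.85 = 8027.7
D^4.87 = 7.3259e+08
p/m = 0.0098924 bar/m
p_total = 0.0098924 * 30.825 = 0.30493 bar

0.30493 bar


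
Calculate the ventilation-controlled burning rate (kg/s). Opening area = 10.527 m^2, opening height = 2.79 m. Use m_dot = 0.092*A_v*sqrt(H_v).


sqrt(H_v) = 1.6703
m_dot = 0.092 * 10.527 * 1.6703 = 1.6177 kg/s

1.6177 kg/s


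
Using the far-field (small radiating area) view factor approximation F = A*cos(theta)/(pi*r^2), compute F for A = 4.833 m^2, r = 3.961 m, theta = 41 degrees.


cos(41 deg) = 0.75471
pi*r^2 = 49.290
F = 4.833 * 0.75471 / 49.290 = 0.074001

0.074001


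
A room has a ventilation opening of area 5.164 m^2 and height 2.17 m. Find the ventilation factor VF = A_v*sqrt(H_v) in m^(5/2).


sqrt(H_v) = 1.4731
VF = 5.164 * 1.4731 = 7.6070 m^(5/2)

7.6070 m^(5/2)


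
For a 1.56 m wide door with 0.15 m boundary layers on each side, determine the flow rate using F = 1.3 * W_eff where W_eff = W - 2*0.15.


W_eff = 1.56 - 0.30 = 1.26 m
F = 1.3 * 1.26 = 1.638 persons/s

1.638 persons/s


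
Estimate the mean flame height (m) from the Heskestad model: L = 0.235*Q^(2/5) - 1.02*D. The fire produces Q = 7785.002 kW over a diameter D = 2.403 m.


Q^(2/5) = 36.017
0.235 * Q^(2/5) = 8.4639
1.02 * D = 2.4511
L = 6.0129 m

6.0129 m


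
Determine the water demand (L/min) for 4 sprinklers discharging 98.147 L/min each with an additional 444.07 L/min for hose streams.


Sprinkler demand = 4 * 98.147 = 392.588 L/min
Total = 392.588 + 444.07 = 836.658 L/min

836.658 L/min


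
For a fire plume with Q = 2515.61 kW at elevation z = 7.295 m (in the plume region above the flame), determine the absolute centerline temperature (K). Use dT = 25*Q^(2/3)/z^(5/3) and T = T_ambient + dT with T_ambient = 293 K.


Q^(2/3) = 184.97
z^(5/3) = 27.439
dT = 25 * 184.97 / 27.439 = 168.52 K
T = 293 + 168.52 = 461.52 K

461.52 K


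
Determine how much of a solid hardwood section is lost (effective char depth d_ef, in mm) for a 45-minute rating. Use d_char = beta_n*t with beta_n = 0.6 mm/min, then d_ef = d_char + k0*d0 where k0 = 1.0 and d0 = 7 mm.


d_char = 0.6 * 45 = 27 mm
d_ef = 27 + 1.0*7 = 34 mm

34 mm


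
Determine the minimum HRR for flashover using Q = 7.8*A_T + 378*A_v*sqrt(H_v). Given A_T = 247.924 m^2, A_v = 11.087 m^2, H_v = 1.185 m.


7.8*A_T = 1933.8
sqrt(H_v) = 1.0886
378*A_v*sqrt(H_v) = 4562.1
Q = 1933.8 + 4562.1 = 6495.9 kW

6495.9 kW


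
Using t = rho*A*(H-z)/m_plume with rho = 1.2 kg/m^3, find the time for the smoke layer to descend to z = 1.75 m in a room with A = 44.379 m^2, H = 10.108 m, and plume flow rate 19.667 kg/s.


H - z = 8.358 m
t = 1.2 * 44.379 * 8.358 / 19.667 = 22.632 s

22.632 s


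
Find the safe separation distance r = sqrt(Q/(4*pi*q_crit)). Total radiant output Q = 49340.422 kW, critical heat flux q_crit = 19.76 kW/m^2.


4*pi*q_crit = 248.31
Q/(4*pi*q_crit) = 198.70
r = sqrt(198.70) = 14.096 m

14.096 m


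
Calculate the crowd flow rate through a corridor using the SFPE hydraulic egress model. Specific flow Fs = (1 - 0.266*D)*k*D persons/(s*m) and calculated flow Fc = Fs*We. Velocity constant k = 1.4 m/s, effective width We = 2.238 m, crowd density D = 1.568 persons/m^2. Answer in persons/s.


1 - 0.266*D = 1 - 0.266*1.568 = 0.58291
Fs = 0.58291 * 1.4 * 1.568 = 1.2796 persons/(s*m)
Fc = 1.2796 * 2.238 = 2.8638 persons/s

2.8638 persons/s


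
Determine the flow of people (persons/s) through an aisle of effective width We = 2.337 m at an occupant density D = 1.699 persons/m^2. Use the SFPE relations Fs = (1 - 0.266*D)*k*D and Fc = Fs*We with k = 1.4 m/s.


1 - 0.266*D = 1 - 0.266*1.699 = 0.54807
Fs = 0.54807 * 1.4 * 1.699 = 1.3036 persons/(s*m)
Fc = 1.3036 * 2.337 = 3.0466 persons/s

3.0466 persons/s


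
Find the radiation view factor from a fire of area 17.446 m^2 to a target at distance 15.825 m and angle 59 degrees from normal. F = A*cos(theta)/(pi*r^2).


cos(59 deg) = 0.51504
pi*r^2 = 786.75
F = 17.446 * 0.51504 / 786.75 = 0.011421

0.011421


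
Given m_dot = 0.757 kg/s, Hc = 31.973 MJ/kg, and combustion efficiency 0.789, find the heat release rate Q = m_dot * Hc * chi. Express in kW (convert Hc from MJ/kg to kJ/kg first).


Hc = 31.973 MJ/kg = 31.973 * 1000 kJ/kg = 31973 kJ/kg
Q = 0.757 kg/s * 31973 kJ/kg * 0.789 = 19097 kW

19097 kW


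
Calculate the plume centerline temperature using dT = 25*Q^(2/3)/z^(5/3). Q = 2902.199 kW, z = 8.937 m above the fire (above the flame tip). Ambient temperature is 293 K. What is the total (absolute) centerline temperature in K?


Q^(2/3) = 203.46
z^(5/3) = 38.487
dT = 25 * 203.46 / 38.487 = 132.16 K
T = 293 + 132.16 = 425.16 K

425.16 K


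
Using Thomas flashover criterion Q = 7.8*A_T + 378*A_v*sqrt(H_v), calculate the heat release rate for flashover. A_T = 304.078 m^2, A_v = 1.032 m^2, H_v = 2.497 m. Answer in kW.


7.8*A_T = 2371.8
sqrt(H_v) = 1.5802
378*A_v*sqrt(H_v) = 616.43
Q = 2371.8 + 616.43 = 2988.2 kW

2988.2 kW
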